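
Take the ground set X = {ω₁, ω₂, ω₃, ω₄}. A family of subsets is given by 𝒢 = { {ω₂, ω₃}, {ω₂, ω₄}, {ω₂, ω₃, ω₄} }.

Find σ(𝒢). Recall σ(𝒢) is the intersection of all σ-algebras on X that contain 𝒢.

Answer: σ(𝒢) = { {}, {ω₁}, {ω₂}, {ω₃}, {ω₄}, {ω₁, ω₂}, {ω₁, ω₃}, {ω₁, ω₄}, {ω₂, ω₃}, {ω₂, ω₄}, {ω₃, ω₄}, {ω₁, ω₂, ω₃}, {ω₁, ω₂, ω₄}, {ω₁, ω₃, ω₄}, {ω₂, ω₃, ω₄}, X }

Trace:
Seed the family with 𝒢 together with ∅ and X: { {}, {ω₂, ω₃}, {ω₂, ω₄}, {ω₂, ω₃, ω₄}, X }.
Pass 1. New:
  {ω₁}  = X∖{ω₂, ω₃, ω₄}
  {ω₁, ω₃}  = X∖{ω₂, ω₄}
  {ω₁, ω₄}  = X∖{ω₂, ω₃}
  (now 8)
Pass 2: +3 →
  {ω₁, ω₂, ω₃}  = {ω₂, ω₃} ∪ {ω₁, ω₃}
  {ω₁, ω₂, ω₄}  = {ω₁, ω₄} ∪ {ω₂, ω₄}
  {ω₁, ω₃, ω₄}  = {ω₁, ω₄} ∪ {ω₁, ω₃}
  (now 11)
Pass 3 (3 new):
  {ω₂}  = X∖{ω₁, ω₃, ω₄}
  {ω₃}  = X∖{ω₁, ω₂, ω₄}
  {ω₄}  = X∖{ω₁, ω₂, ω₃}
  (now 14)
Pass 4 adds 2:
  {ω₁, ω₂}  = {ω₂} ∪ {ω₁}
  {ω₃, ω₄}  = {ω₃} ∪ {ω₄}
  (now 16)
Pass 5: already closed under ᶜ and ∪.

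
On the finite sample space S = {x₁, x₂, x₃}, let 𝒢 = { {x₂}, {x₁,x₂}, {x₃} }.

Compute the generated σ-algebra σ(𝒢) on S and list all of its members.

Begin from { ∅, {x₂}, {x₃}, {x₁,x₂}, S } (that is, 𝒢 plus ∅ and S).
Iteration 1 adds 2:
  {x₁,x₃}  = S∖{x₂}
  {x₂,x₃}  = {x₃} ∪ {x₂}
  |family| = 7
Iteration 2. New:
  {x₁}  = S∖{x₂,x₃}
  |family| = 8
After Iteration 3 the family is unchanged; done.

|σ(𝒢)| = 8.  σ(𝒢) = { ∅, {x₁}, {x₂}, {x₃}, {x₁,x₂}, {x₁,x₃}, {x₂,x₃}, S }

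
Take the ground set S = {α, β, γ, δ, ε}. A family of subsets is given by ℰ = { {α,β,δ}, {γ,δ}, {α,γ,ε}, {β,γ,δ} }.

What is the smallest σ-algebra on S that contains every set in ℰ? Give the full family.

Initial family (6 sets): { {}, {γ,δ}, {α,β,δ}, {α,γ,ε}, {β,γ,δ}, S }.
Pass 1: +6 →
  {α,ε}  = S∖{β,γ,δ}
  {β,δ}  = S∖{α,γ,ε}
  {γ,ε}  = S∖{α,β,δ}
  {α,β,ε}  = S∖{γ,δ}
  {α,β,γ,δ}  = {γ,δ} ∪ {α,β,δ}
  {α,γ,δ,ε}  = {γ,δ} ∪ {α,γ,ε}
  (now 12)
Pass 2 (6 new):
  {β}  = S∖{α,γ,δ,ε}
  {ε}  = S∖{α,β,γ,δ}
  {γ,δ,ε}  = {γ,δ} ∪ {γ,ε}
  {α,β,γ,ε}  = {α,γ,ε} ∪ {α,β,ε}
  {α,β,δ,ε}  = {α,β,δ} ∪ {α,β,ε}
  {β,γ,δ,ε}  = {β,γ,δ} ∪ {γ,ε}
  (now 18)
Pass 3. New:
  {α}  = S∖{β,γ,δ,ε}
  {γ}  = S∖{α,β,δ,ε}
  {δ}  = S∖{α,β,γ,ε}
  {α,β}  = S∖{γ,δ,ε}
  {β,ε}  = {β} ∪ {ε}
  {β,γ,ε}  = {γ,ε} ∪ {β}
  {β,δ,ε}  = {β,δ} ∪ {ε}
  (now 25)
Pass 4 (7 new):
  {α,γ}  = S∖{β,δ,ε}
  {α,δ}  = S∖{β,γ,ε}
  {β,γ}  = {β} ∪ {γ}
  {δ,ε}  = {ε} ∪ {δ}
  {α,β,γ}  = {α,β} ∪ {γ}
  {α,γ,δ}  = S∖{β,ε}
  {α,δ,ε}  = {α,ε} ∪ {δ}
  (now 32)
Pass 5: already closed under ᶜ and ∪.

σ(ℰ) = { {}, {α}, {β}, {γ}, {δ}, {ε}, {α,β}, {α,γ}, {α,δ}, {α,ε}, {β,γ}, {β,δ}, {β,ε}, {γ,δ}, {γ,ε}, {δ,ε}, {α,β,γ}, {α,β,δ}, {α,β,ε}, {α,γ,δ}, {α,γ,ε}, {α,δ,ε}, {β,γ,δ}, {β,γ,ε}, {β,δ,ε}, {γ,δ,ε}, {α,β,γ,δ}, {α,β,γ,ε}, {α,β,δ,ε}, {α,γ,δ,ε}, {β,γ,δ,ε}, S }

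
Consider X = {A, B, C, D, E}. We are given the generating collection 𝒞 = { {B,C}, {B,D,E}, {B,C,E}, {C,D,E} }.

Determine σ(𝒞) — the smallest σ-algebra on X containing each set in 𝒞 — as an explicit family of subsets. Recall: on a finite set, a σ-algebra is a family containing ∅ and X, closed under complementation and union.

σ(𝒞) = { ∅, {A}, {B}, {C}, {D}, {E}, {A,B}, {A,C}, {A,D}, {A,E}, {B,C}, {B,D}, {B,E}, {C,D}, {C,E}, {D,E}, {A,B,C}, {A,B,D}, {A,B,E}, {A,C,D}, {A,C,E}, {A,D,E}, {B,C,D}, {B,C,E}, {B,D,E}, {C,D,E}, {A,B,C,D}, {A,B,C,E}, {A,B,D,E}, {A,C,D,E}, {B,C,D,E}, X }

Check:
Initial family (6 sets): { ∅, {B,C}, {B,C,E}, {B,D,E}, {C,D,E}, X }.
Iteration 1: 5 new —
  {A,B}  = {C,D,E}ᶜ
  {A,C}  = {B,D,E}ᶜ
  {A,D}  = {B,C,E}ᶜ
  {A,D,E}  = {B,C}ᶜ
  {B,C,D,E}  = {C,D,E} ∪ {B,C,E}
  [11 total]
Iteration 2 (8 new):
  {A}  = {B,C,D,E}ᶜ
  {A,B,C}  = {A,B} ∪ {B,C}
  {A,B,D}  = {A,B} ∪ {A,D}
  {A,C,D}  = {A,D} ∪ {A,C}
  {A,B,C,D}  = {B,C} ∪ {A,D}
  {A,B,C,E}  = {A,B} ∪ {B,C,E}
  {A,B,D,E}  = {A,D,E} ∪ {A,B}
  {A,C,D,E}  = {A,D,E} ∪ {C,D,E}
  [19 total]
Iteration 3. New:
  {B}  = {A,C,D,E}ᶜ
  {C}  = {A,B,D,E}ᶜ
  {D}  = {A,B,C,E}ᶜ
  {E}  = {A,B,C,D}ᶜ
  {B,E}  = {A,C,D}ᶜ
  {C,E}  = {A,B,D}ᶜ
  {D,E}  = {A,B,C}ᶜ
  [26 total]
Iteration 4 adds 6:
  {A,E}  = {E} ∪ {A}
  {B,D}  = {B} ∪ {D}
  {C,D}  = {C} ∪ {D}
  {A,B,E}  = {B,E} ∪ {A,B}
  {A,C,E}  = {E} ∪ {A,C}
  {B,C,D}  = {B,C} ∪ {D}
  [32 total]
Iteration 5 adds nothing — fixpoint reached.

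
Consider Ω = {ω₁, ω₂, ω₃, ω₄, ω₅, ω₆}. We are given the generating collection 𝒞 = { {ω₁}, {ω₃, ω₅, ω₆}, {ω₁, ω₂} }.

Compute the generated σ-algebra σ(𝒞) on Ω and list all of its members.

σ(𝒞) (16 sets): { {}, {ω₁}, {ω₂}, {ω₄}, {ω₁, ω₂}, {ω₁, ω₄}, {ω₂, ω₄}, {ω₁, ω₂, ω₄}, {ω₃, ω₅, ω₆}, {ω₁, ω₃, ω₅, ω₆}, {ω₂, ω₃, ω₅, ω₆}, {ω₃, ω₄, ω₅, ω₆}, {ω₁, ω₂, ω₃, ω₅, ω₆}, {ω₁, ω₃, ω₄, ω₅, ω₆}, {ω₂, ω₃, ω₄, ω₅, ω₆}, Ω }

Derivation:
Take S₀ = 𝒞 ∪ {∅, Ω} = { {}, {ω₁}, {ω₁, ω₂}, {ω₃, ω₅, ω₆}, Ω }.
Round 1: +5 →
  {ω₁, ω₂, ω₄}  = {ω₃, ω₅, ω₆}ᶜ
  {ω₁, ω₃, ω₅, ω₆}  = {ω₃, ω₅, ω₆} ∪ {ω₁}
  {ω₃, ω₄, ω₅, ω₆}  = {ω₁, ω₂}ᶜ
  {ω₁, ω₂, ω₃, ω₅, ω₆}  = {ω₁, ω₂} ∪ {ω₃, ω₅, ω₆}
  {ω₂, ω₃, ω₄, ω₅, ω₆}  = {ω₁}ᶜ
  |family| = 10
Round 2 adds 3:
  {ω₄}  = {ω₁, ω₂, ω₃, ω₅, ω₆}ᶜ
  {ω₂, ω₄}  = {ω₁, ω₃, ω₅, ω₆}ᶜ
  {ω₁, ω₃, ω₄, ω₅, ω₆}  = {ω₁, ω₃, ω₅, ω₆} ∪ {ω₃, ω₄, ω₅, ω₆}
  |family| = 13
Round 3: 2 new —
  {ω₂}  = {ω₁, ω₃, ω₄, ω₅, ω₆}ᶜ
  {ω₁, ω₄}  = {ω₄} ∪ {ω₁}
  |family| = 15
Round 4 (1 new):
  {ω₂, ω₃, ω₅, ω₆}  = {ω₁, ω₄}ᶜ
  |family| = 16
Round 5: no new sets; the family is a σ-algebra.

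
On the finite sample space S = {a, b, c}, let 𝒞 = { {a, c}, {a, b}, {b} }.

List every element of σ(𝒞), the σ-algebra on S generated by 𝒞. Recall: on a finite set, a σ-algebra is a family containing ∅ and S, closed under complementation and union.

|σ(𝒞)| = 8.  σ(𝒞) = { {}, {a}, {b}, {c}, {a, b}, {a, c}, {b, c}, S }

Derivation:
Take S₀ = 𝒞 ∪ {∅, S} = { {}, {b}, {a, b}, {a, c}, S }.
Round 1: 1 new —
  {c}  = {a, b}ᶜ
  |family| = 6
Round 2. New:
  {b, c}  = {c} ∪ {b}
  |family| = 7
Round 3 adds 1:
  {a}  = {b, c}ᶜ
  |family| = 8
Round 4: stable.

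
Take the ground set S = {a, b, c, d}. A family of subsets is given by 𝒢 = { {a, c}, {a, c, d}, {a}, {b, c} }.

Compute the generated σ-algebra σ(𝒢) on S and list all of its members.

Take S₀ = 𝒢 ∪ {∅, S} = { {}, {a}, {a, c}, {b, c}, {a, c, d}, S }.
Round 1 (5 new):
  {b}  = S∖{a, c, d}
  {a, d}  = S∖{b, c}
  {b, d}  = S∖{a, c}
  {a, b, c}  = {b, c} ∪ {a, c}
  {b, c, d}  = S∖{a}
Round 2: +3 →
  {d}  = S∖{a, b, c}
  {a, b}  = {b} ∪ {a}
  {a, b, d}  = {b} ∪ {a, d}
Round 3: 2 new —
  {c}  = S∖{a, b, d}
  {c, d}  = S∖{a, b}
After Round 4 the family is unchanged; done.

Therefore σ(𝒢) = { {}, {a}, {b}, {c}, {d}, {a, b}, {a, c}, {a, d}, {b, c}, {b, d}, {c, d}, {a, b, c}, {a, b, d}, {a, c, d}, {b, c, d}, S } (|σ(𝒢)| = 16).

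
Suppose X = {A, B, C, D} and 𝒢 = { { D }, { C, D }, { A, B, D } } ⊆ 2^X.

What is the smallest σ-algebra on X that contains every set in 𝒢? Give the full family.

σ(𝒢) = { ∅, { C }, { D }, { A, B }, { C, D }, { A, B, C }, { A, B, D }, X }

Check:
Begin from { ∅, { D }, { C, D }, { A, B, D }, X } (that is, 𝒢 plus ∅ and X).
Pass 1: 3 new —
  { C }  = { A, B, D }ᶜ
  { A, B }  = { C, D }ᶜ
  { A, B, C }  = { D }ᶜ
  |family| = 8
Pass 2: already closed under ᶜ and ∪.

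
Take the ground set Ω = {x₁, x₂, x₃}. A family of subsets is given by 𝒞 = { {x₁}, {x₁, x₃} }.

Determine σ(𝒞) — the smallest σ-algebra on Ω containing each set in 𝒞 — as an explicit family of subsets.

Answer: σ(𝒞) = { {}, {x₁}, {x₂}, {x₃}, {x₁, x₂}, {x₁, x₃}, {x₂, x₃}, Ω }

Trace:
Seed the family with 𝒞 together with ∅ and Ω: { {}, {x₁}, {x₁, x₃}, Ω }.
Round 1: 2 new —
  {x₂}  = ᶜ of {x₁, x₃}
  {x₂, x₃}  = ᶜ of {x₁}
  [6 total]
Round 2 adds 1:
  {x₁, x₂}  = {x₂} ∪ {x₁}
  [7 total]
Round 3 adds 1:
  {x₃}  = ᶜ of {x₁, x₂}
  [8 total]
Round 4 adds nothing — fixpoint reached.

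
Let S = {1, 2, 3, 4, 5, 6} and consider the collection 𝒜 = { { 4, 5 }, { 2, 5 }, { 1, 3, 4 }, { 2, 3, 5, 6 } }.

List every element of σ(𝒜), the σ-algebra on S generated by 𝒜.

Start: 𝒜 ∪ {∅, S} = { ∅, { 2, 5 }, { 4, 5 }, { 1, 3, 4 }, { 2, 3, 5, 6 }, S }.
Iteration 1: 8 new —
  { 1, 4 }  = complement { 2, 3, 5, 6 }
  { 2, 4, 5 }  = { 4, 5 } ∪ { 2, 5 }
  { 2, 5, 6 }  = complement { 1, 3, 4 }
  { 1, 2, 3, 6 }  = complement { 4, 5 }
  { 1, 3, 4, 5 }  = { 4, 5 } ∪ { 1, 3, 4 }
  { 1, 3, 4, 6 }  = complement { 2, 5 }
  { 1, 2, 3, 4, 5 }  = { 2, 5 } ∪ { 1, 3, 4 }
  { 2, 3, 4, 5, 6 }  = { 4, 5 } ∪ { 2, 3, 5, 6 }
  (now 14)
Iteration 2: +11 →
  { 1 }  = complement { 2, 3, 4, 5, 6 }
  { 6 }  = complement { 1, 2, 3, 4, 5 }
  { 2, 6 }  = complement { 1, 3, 4, 5 }
  { 1, 3, 6 }  = complement { 2, 4, 5 }
  { 1, 4, 5 }  = { 4, 5 } ∪ { 1, 4 }
  { 1, 2, 4, 5 }  = { 2, 5 } ∪ { 1, 4 }
  { 2, 4, 5, 6 }  = { 2, 5, 6 } ∪ { 4, 5 }
  { 1, 2, 3, 4, 6 }  = { 1, 2, 3, 6 } ∪ { 1, 3, 4 }
  { 1, 2, 3, 5, 6 }  = { 2, 5 } ∪ { 1, 2, 3, 6 }
  { 1, 2, 4, 5, 6 }  = { 2, 5, 6 } ∪ { 1, 4 }
  { 1, 3, 4, 5, 6 }  = { 4, 5 } ∪ { 1, 3, 4, 6 }
  (now 25)
Iteration 3. New:
  { 2 }  = complement { 1, 3, 4, 5, 6 }
  { 3 }  = complement { 1, 2, 4, 5, 6 }
  { 4 }  = complement { 1, 2, 3, 5, 6 }
  { 5 }  = complement { 1, 2, 3, 4, 6 }
  { 1, 3 }  = complement { 2, 4, 5, 6 }
  { 1, 6 }  = { 6 } ∪ { 1 }
  { 3, 6 }  = complement { 1, 2, 4, 5 }
  { 1, 2, 5 }  = { 2, 5 } ∪ { 1 }
  { 1, 2, 6 }  = { 2, 6 } ∪ { 1 }
  { 1, 4, 6 }  = { 1, 4 } ∪ { 6 }
  { 2, 3, 6 }  = complement { 1, 4, 5 }
  { 4, 5, 6 }  = { 4, 5 } ∪ { 6 }
  { 1, 2, 4, 6 }  = { 1, 4 } ∪ { 2, 6 }
  { 1, 2, 5, 6 }  = { 2, 5, 6 } ∪ { 1 }
  { 1, 4, 5, 6 }  = { 1, 4, 5 } ∪ { 6 }
  (now 40)
Iteration 4: +23 →
  { 1, 2 }  = { 2 } ∪ { 1 }
  { 1, 5 }  = { 1 } ∪ { 5 }
  { 2, 3 }  = complement { 1, 4, 5, 6 }
  { 2, 4 }  = { 2 } ∪ { 4 }
  { 3, 4 }  = complement { 1, 2, 5, 6 }
  { 3, 5 }  = complement { 1, 2, 4, 6 }
  { 4, 6 }  = { 4 } ∪ { 6 }
  { 5, 6 }  = { 6 } ∪ { 5 }
  { 1, 2, 3 }  = complement { 4, 5, 6 }
  { 1, 2, 4 }  = { 2 } ∪ { 1, 4 }
  { 1, 3, 5 }  = { 1, 3 } ∪ { 5 }
  { 1, 5, 6 }  = { 1, 6 } ∪ { 5 }
  { 2, 3, 5 }  = complement { 1, 4, 6 }
  { 2, 4, 6 }  = { 2, 6 } ∪ { 4 }
  { 3, 4, 5 }  = complement { 1, 2, 6 }
  { 3, 4, 6 }  = complement { 1, 2, 5 }
  { 3, 5, 6 }  = { 3, 6 } ∪ { 5 }
  { 1, 2, 3, 4 }  = { 2 } ∪ { 1, 3, 4 }
  { 1, 2, 3, 5 }  = { 1, 3 } ∪ { 1, 2, 5 }
  { 1, 3, 5, 6 }  = { 1, 3, 6 } ∪ { 5 }
  { 2, 3, 4, 5 }  = complement { 1, 6 }
  { 2, 3, 4, 6 }  = { 2, 3, 6 } ∪ { 4 }
  { 3, 4, 5, 6 }  = { 4, 5 } ∪ { 3, 6 }
  (now 63)
Iteration 5. New:
  { 2, 3, 4 }  = complement { 1, 5, 6 }
  (now 64)
Iteration 6: stable.

σ(𝒜) = { ∅, { 1 }, { 2 }, { 3 }, { 4 }, { 5 }, { 6 }, { 1, 2 }, { 1, 3 }, { 1, 4 }, { 1, 5 }, { 1, 6 }, { 2, 3 }, { 2, 4 }, { 2, 5 }, { 2, 6 }, { 3, 4 }, { 3, 5 }, { 3, 6 }, { 4, 5 }, { 4, 6 }, { 5, 6 }, { 1, 2, 3 }, { 1, 2, 4 }, { 1, 2, 5 }, { 1, 2, 6 }, { 1, 3, 4 }, { 1, 3, 5 }, { 1, 3, 6 }, { 1, 4, 5 }, { 1, 4, 6 }, { 1, 5, 6 }, { 2, 3, 4 }, { 2, 3, 5 }, { 2, 3, 6 }, { 2, 4, 5 }, { 2, 4, 6 }, { 2, 5, 6 }, { 3, 4, 5 }, { 3, 4, 6 }, { 3, 5, 6 }, { 4, 5, 6 }, { 1, 2, 3, 4 }, { 1, 2, 3, 5 }, { 1, 2, 3, 6 }, { 1, 2, 4, 5 }, { 1, 2, 4, 6 }, { 1, 2, 5, 6 }, { 1, 3, 4, 5 }, { 1, 3, 4, 6 }, { 1, 3, 5, 6 }, { 1, 4, 5, 6 }, { 2, 3, 4, 5 }, { 2, 3, 4, 6 }, { 2, 3, 5, 6 }, { 2, 4, 5, 6 }, { 3, 4, 5, 6 }, { 1, 2, 3, 4, 5 }, { 1, 2, 3, 4, 6 }, { 1, 2, 3, 5, 6 }, { 1, 2, 4, 5, 6 }, { 1, 3, 4, 5, 6 }, { 2, 3, 4, 5, 6 }, S }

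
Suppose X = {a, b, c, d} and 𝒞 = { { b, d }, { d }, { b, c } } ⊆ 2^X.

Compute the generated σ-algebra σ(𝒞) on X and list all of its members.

|σ(𝒞)| = 16.  σ(𝒞) = { ∅, { a }, { b }, { c }, { d }, { a, b }, { a, c }, { a, d }, { b, c }, { b, d }, { c, d }, { a, b, c }, { a, b, d }, { a, c, d }, { b, c, d }, X }

Check:
Take S₀ = 𝒞 ∪ {∅, X} = { ∅, { d }, { b, c }, { b, d }, X }.
Step 1: +4 →
  { a, c }  = ᶜ of { b, d }
  { a, d }  = ᶜ of { b, c }
  { a, b, c }  = ᶜ of { d }
  { b, c, d }  = { b, c } ∪ { d }
Step 2: +3 →
  { a }  = ᶜ of { b, c, d }
  { a, b, d }  = { a, d } ∪ { b, d }
  { a, c, d }  = { a, d } ∪ { a, c }
Step 3 (2 new):
  { b }  = ᶜ of { a, c, d }
  { c }  = ᶜ of { a, b, d }
Step 4: +2 →
  { a, b }  = { b } ∪ { a }
  { c, d }  = { c } ∪ { d }
Step 5: stable.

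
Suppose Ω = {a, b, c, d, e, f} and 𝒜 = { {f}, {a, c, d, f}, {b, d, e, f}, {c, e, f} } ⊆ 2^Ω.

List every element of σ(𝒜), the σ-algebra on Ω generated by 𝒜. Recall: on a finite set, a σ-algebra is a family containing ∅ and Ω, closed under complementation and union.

Take S₀ = 𝒜 ∪ {∅, Ω} = { {}, {f}, {c, e, f}, {a, c, d, f}, {b, d, e, f}, Ω }.
Iteration 1 adds 6:
  {a, c}  = complement {b, d, e, f}
  {b, e}  = complement {a, c, d, f}
  {a, b, d}  = complement {c, e, f}
  {a, b, c, d, e}  = complement {f}
  {a, c, d, e, f}  = {c, e, f} ∪ {a, c, d, f}
  {b, c, d, e, f}  = {b, d, e, f} ∪ {c, e, f}
  (now 12)
Iteration 2: +12 →
  {a}  = complement {b, c, d, e, f}
  {b}  = complement {a, c, d, e, f}
  {a, c, f}  = {f} ∪ {a, c}
  {b, e, f}  = {b, e} ∪ {f}
  {a, b, c, d}  = {a, b, d} ∪ {a, c}
  {a, b, c, e}  = {b, e} ∪ {a, c}
  {a, b, d, e}  = {b, e} ∪ {a, b, d}
  {a, b, d, f}  = {f} ∪ {a, b, d}
  {a, c, e, f}  = {a, c} ∪ {c, e, f}
  {b, c, e, f}  = {b, e} ∪ {c, e, f}
  {a, b, c, d, f}  = {a, b, d} ∪ {a, c, d, f}
  {a, b, d, e, f}  = {a, b, d} ∪ {b, d, e, f}
  (now 24)
Iteration 3: 18 new —
  {c}  = complement {a, b, d, e, f}
  {e}  = complement {a, b, c, d, f}
  {a, b}  = {b} ∪ {a}
  {a, d}  = complement {b, c, e, f}
  {a, f}  = {f} ∪ {a}
  {b, d}  = complement {a, c, e, f}
  {b, f}  = {b} ∪ {f}
  {c, e}  = complement {a, b, d, f}
  {c, f}  = complement {a, b, d, e}
  {d, f}  = complement {a, b, c, e}
  {e, f}  = complement {a, b, c, d}
  {a, b, c}  = {b} ∪ {a, c}
  {a, b, e}  = {b, e} ∪ {a}
  {a, c, d}  = complement {b, e, f}
  {b, d, e}  = complement {a, c, f}
  {a, b, c, f}  = {a, c, f} ∪ {b}
  {a, b, e, f}  = {b, e, f} ∪ {a}
  {a, b, c, e, f}  = {b, e} ∪ {a, c, f}
  (now 42)
Iteration 4: 21 new —
  {d}  = complement {a, b, c, e, f}
  {a, e}  = {a} ∪ {e}
  {b, c}  = {b} ∪ {c}
  {c, d}  = complement {a, b, e, f}
  {d, e}  = complement {a, b, c, f}
  {a, b, f}  = {a, f} ∪ {b}
  {a, c, e}  = {a, c} ∪ {c, e}
  {a, d, e}  = {a, d} ∪ {e}
  {a, d, f}  = {a, f} ∪ {a, d}
  {a, e, f}  = {a, f} ∪ {e, f}
  {b, c, d}  = {c} ∪ {b, d}
  {b, c, e}  = {b} ∪ {c, e}
  {b, c, f}  = {b} ∪ {c, f}
  {b, d, f}  = {b} ∪ {d, f}
  {c, d, f}  = complement {a, b, e}
  {d, e, f}  = complement {a, b, c}
  {a, c, d, e}  = complement {b, f}
  {a, d, e, f}  = {e, f} ∪ {a, d}
  {b, c, d, e}  = complement {a, f}
  {b, c, d, f}  = {c, f} ∪ {b, d}
  {c, d, e, f}  = complement {a, b}
  (now 63)
Iteration 5. New:
  {c, d, e}  = complement {a, b, f}
  (now 64)
Iteration 6: already closed under ᶜ and ∪.

σ(𝒜) = { {}, {a}, {b}, {c}, {d}, {e}, {f}, {a, b}, {a, c}, {a, d}, {a, e}, {a, f}, {b, c}, {b, d}, {b, e}, {b, f}, {c, d}, {c, e}, {c, f}, {d, e}, {d, f}, {e, f}, {a, b, c}, {a, b, d}, {a, b, e}, {a, b, f}, {a, c, d}, {a, c, e}, {a, c, f}, {a, d, e}, {a, d, f}, {a, e, f}, {b, c, d}, {b, c, e}, {b, c, f}, {b, d, e}, {b, d, f}, {b, e, f}, {c, d, e}, {c, d, f}, {c, e, f}, {d, e, f}, {a, b, c, d}, {a, b, c, e}, {a, b, c, f}, {a, b, d, e}, {a, b, d, f}, {a, b, e, f}, {a, c, d, e}, {a, c, d, f}, {a, c, e, f}, {a, d, e, f}, {b, c, d, e}, {b, c, d, f}, {b, c, e, f}, {b, d, e, f}, {c, d, e, f}, {a, b, c, d, e}, {a, b, c, d, f}, {a, b, c, e, f}, {a, b, d, e, f}, {a, c, d, e, f}, {b, c, d, e, f}, Ω }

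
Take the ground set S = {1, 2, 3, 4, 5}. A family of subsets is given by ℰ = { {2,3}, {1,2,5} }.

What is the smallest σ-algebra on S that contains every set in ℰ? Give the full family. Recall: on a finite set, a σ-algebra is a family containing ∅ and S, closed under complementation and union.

Initial family (4 sets): { {}, {2,3}, {1,2,5}, S }.
Pass 1. New:
  {3,4}  = S∖{1,2,5}
  {1,4,5}  = S∖{2,3}
  {1,2,3,5}  = {2,3} ∪ {1,2,5}
  (now 7)
Pass 2 (4 new):
  {4}  = S∖{1,2,3,5}
  {2,3,4}  = {3,4} ∪ {2,3}
  {1,2,4,5}  = {1,4,5} ∪ {1,2,5}
  {1,3,4,5}  = {1,4,5} ∪ {3,4}
  (now 11)
Pass 3. New:
  {2}  = S∖{1,3,4,5}
  {3}  = S∖{1,2,4,5}
  {1,5}  = S∖{2,3,4}
  (now 14)
Pass 4. New:
  {2,4}  = {4} ∪ {2}
  {1,3,5}  = {3} ∪ {1,5}
  (now 16)
Pass 5: closed — nothing new.

σ(ℰ) = { {}, {2}, {3}, {4}, {1,5}, {2,3}, {2,4}, {3,4}, {1,2,5}, {1,3,5}, {1,4,5}, {2,3,4}, {1,2,3,5}, {1,2,4,5}, {1,3,4,5}, S }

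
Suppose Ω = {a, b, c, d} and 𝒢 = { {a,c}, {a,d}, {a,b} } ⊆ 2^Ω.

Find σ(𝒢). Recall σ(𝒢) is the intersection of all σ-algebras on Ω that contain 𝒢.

Initial family (5 sets): { ∅, {a,b}, {a,c}, {a,d}, Ω }.
Step 1 adds 6:
  {b,c}  = ᶜ of {a,d}
  {b,d}  = ᶜ of {a,c}
  {c,d}  = ᶜ of {a,b}
  {a,b,c}  = {a,b} ∪ {a,c}
  {a,b,d}  = {a,d} ∪ {a,b}
  {a,c,d}  = {a,d} ∪ {a,c}
  (now 11)
Step 2 adds 4:
  {b}  = ᶜ of {a,c,d}
  {c}  = ᶜ of {a,b,d}
  {d}  = ᶜ of {a,b,c}
  {b,c,d}  = {c,d} ∪ {b,c}
  (now 15)
Step 3. New:
  {a}  = ᶜ of {b,c,d}
  (now 16)
Step 4: no new sets; the family is a σ-algebra.

Therefore σ(𝒢) = { ∅, {a}, {b}, {c}, {d}, {a,b}, {a,c}, {a,d}, {b,c}, {b,d}, {c,d}, {a,b,c}, {a,b,d}, {a,c,d}, {b,c,d}, Ω } (|σ(𝒢)| = 16).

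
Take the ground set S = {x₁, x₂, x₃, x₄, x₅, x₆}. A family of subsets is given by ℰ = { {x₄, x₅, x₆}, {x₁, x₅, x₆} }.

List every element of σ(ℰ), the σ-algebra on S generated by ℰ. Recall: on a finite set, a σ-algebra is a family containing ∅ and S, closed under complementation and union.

Answer: σ(ℰ) = { ∅, {x₁}, {x₄}, {x₁, x₄}, {x₂, x₃}, {x₅, x₆}, {x₁, x₂, x₃}, {x₁, x₅, x₆}, {x₂, x₃, x₄}, {x₄, x₅, x₆}, {x₁, x₂, x₃, x₄}, {x₁, x₄, x₅, x₆}, {x₂, x₃, x₅, x₆}, {x₁, x₂, x₃, x₅, x₆}, {x₂, x₃, x₄, x₅, x₆}, S }

Trace:
Initial family (4 sets): { ∅, {x₁, x₅, x₆}, {x₄, x₅, x₆}, S }.
Pass 1: 3 new —
  {x₁, x₂, x₃}  = S∖{x₄, x₅, x₆}
  {x₂, x₃, x₄}  = S∖{x₁, x₅, x₆}
  {x₁, x₄, x₅, x₆}  = {x₁, x₅, x₆} ∪ {x₄, x₅, x₆}
  (now 7)
Pass 2 adds 4:
  {x₂, x₃}  = S∖{x₁, x₄, x₅, x₆}
  {x₁, x₂, x₃, x₄}  = {x₂, x₃, x₄} ∪ {x₁, x₂, x₃}
  {x₁, x₂, x₃, x₅, x₆}  = {x₁, x₂, x₃} ∪ {x₁, x₅, x₆}
  {x₂, x₃, x₄, x₅, x₆}  = {x₂, x₃, x₄} ∪ {x₄, x₅, x₆}
  (now 11)
Pass 3: 3 new —
  {x₁}  = S∖{x₂, x₃, x₄, x₅, x₆}
  {x₄}  = S∖{x₁, x₂, x₃, x₅, x₆}
  {x₅, x₆}  = S∖{x₁, x₂, x₃, x₄}
  (now 14)
Pass 4. New:
  {x₁, x₄}  = {x₁} ∪ {x₄}
  {x₂, x₃, x₅, x₆}  = {x₂, x₃} ∪ {x₅, x₆}
  (now 16)
After Pass 5 the family is unchanged; done.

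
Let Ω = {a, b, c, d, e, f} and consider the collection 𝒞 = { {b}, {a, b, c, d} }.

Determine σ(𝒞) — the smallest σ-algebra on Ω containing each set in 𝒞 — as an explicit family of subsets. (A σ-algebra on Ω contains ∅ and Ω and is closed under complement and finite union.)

Seed the family with 𝒞 together with ∅ and Ω: { ∅, {b}, {a, b, c, d}, Ω }.
Iteration 1: +2 →
  {e, f}  = ᶜ of {a, b, c, d}
  {a, c, d, e, f}  = ᶜ of {b}
Iteration 2. New:
  {b, e, f}  = {e, f} ∪ {b}
Iteration 3 adds 1:
  {a, c, d}  = ᶜ of {b, e, f}
Iteration 4 adds nothing — fixpoint reached.

Hence σ(𝒞) has 8 members: { ∅, {b}, {e, f}, {a, c, d}, {b, e, f}, {a, b, c, d}, {a, c, d, e, f}, Ω }.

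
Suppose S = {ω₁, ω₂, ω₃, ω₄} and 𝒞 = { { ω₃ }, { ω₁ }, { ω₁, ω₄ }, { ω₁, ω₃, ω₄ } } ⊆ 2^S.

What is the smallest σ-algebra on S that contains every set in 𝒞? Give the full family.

Seed the family with 𝒞 together with ∅ and S: { ∅, { ω₁ }, { ω₃ }, { ω₁, ω₄ }, { ω₁, ω₃, ω₄ }, S }.
Iteration 1 (5 new):
  { ω₂ }  = complement { ω₁, ω₃, ω₄ }
  { ω₁, ω₃ }  = { ω₃ } ∪ { ω₁ }
  { ω₂, ω₃ }  = complement { ω₁, ω₄ }
  { ω₁, ω₂, ω₄ }  = complement { ω₃ }
  { ω₂, ω₃, ω₄ }  = complement { ω₁ }
  |family| = 11
Iteration 2: +3 →
  { ω₁, ω₂ }  = { ω₂ } ∪ { ω₁ }
  { ω₂, ω₄ }  = complement { ω₁, ω₃ }
  { ω₁, ω₂, ω₃ }  = { ω₂ } ∪ { ω₁, ω₃ }
  |family| = 14
Iteration 3 (2 new):
  { ω₄ }  = complement { ω₁, ω₂, ω₃ }
  { ω₃, ω₄ }  = complement { ω₁, ω₂ }
  |family| = 16
Iteration 4: already closed under ᶜ and ∪.

σ(𝒞) = { ∅, { ω₁ }, { ω₂ }, { ω₃ }, { ω₄ }, { ω₁, ω₂ }, { ω₁, ω₃ }, { ω₁, ω₄ }, { ω₂, ω₃ }, { ω₂, ω₄ }, { ω₃, ω₄ }, { ω₁, ω₂, ω₃ }, { ω₁, ω₂, ω₄ }, { ω₁, ω₃, ω₄ }, { ω₂, ω₃, ω₄ }, S }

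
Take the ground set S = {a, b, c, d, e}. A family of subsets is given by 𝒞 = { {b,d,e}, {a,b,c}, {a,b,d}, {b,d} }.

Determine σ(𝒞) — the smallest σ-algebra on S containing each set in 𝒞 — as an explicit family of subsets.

σ(𝒞) (32 sets): { ∅, {a}, {b}, {c}, {d}, {e}, {a,b}, {a,c}, {a,d}, {a,e}, {b,c}, {b,d}, {b,e}, {c,d}, {c,e}, {d,e}, {a,b,c}, {a,b,d}, {a,b,e}, {a,c,d}, {a,c,e}, {a,d,e}, {b,c,d}, {b,c,e}, {b,d,e}, {c,d,e}, {a,b,c,d}, {a,b,c,e}, {a,b,d,e}, {a,c,d,e}, {b,c,d,e}, S }

Check:
Begin from { ∅, {b,d}, {a,b,c}, {a,b,d}, {b,d,e}, S } (that is, 𝒞 plus ∅ and S).
Iteration 1 (6 new):
  {a,c}  = ᶜ of {b,d,e}
  {c,e}  = ᶜ of {a,b,d}
  {d,e}  = ᶜ of {a,b,c}
  {a,c,e}  = ᶜ of {b,d}
  {a,b,c,d}  = {a,b,c} ∪ {b,d}
  {a,b,d,e}  = {a,b,d} ∪ {b,d,e}
Iteration 2 adds 6:
  {c}  = ᶜ of {a,b,d,e}
  {e}  = ᶜ of {a,b,c,d}
  {c,d,e}  = {d,e} ∪ {c,e}
  {a,b,c,e}  = {a,b,c} ∪ {a,c,e}
  {a,c,d,e}  = {a,c,e} ∪ {d,e}
  {b,c,d,e}  = {c,e} ∪ {b,d}
Iteration 3: 5 new —
  {a}  = ᶜ of {b,c,d,e}
  {b}  = ᶜ of {a,c,d,e}
  {d}  = ᶜ of {a,b,c,e}
  {a,b}  = ᶜ of {c,d,e}
  {b,c,d}  = {c} ∪ {b,d}
Iteration 4 (9 new):
  {a,d}  = {d} ∪ {a}
  {a,e}  = ᶜ of {b,c,d}
  {b,c}  = {b} ∪ {c}
  {b,e}  = {b} ∪ {e}
  {c,d}  = {c} ∪ {d}
  {a,b,e}  = {a,b} ∪ {e}
  {a,c,d}  = {a,c} ∪ {d}
  {a,d,e}  = {d,e} ∪ {a}
  {b,c,e}  = {b} ∪ {c,e}
Iteration 5: stable.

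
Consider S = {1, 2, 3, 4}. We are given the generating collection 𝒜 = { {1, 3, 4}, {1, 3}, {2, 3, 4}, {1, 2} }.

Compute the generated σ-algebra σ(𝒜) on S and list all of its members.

σ(𝒜) = { ∅, {1}, {2}, {3}, {4}, {1, 2}, {1, 3}, {1, 4}, {2, 3}, {2, 4}, {3, 4}, {1, 2, 3}, {1, 2, 4}, {1, 3, 4}, {2, 3, 4}, S }

Trace:
Take S₀ = 𝒜 ∪ {∅, S} = { ∅, {1, 2}, {1, 3}, {1, 3, 4}, {2, 3, 4}, S }.
Pass 1 adds 5:
  {1}  = {2, 3, 4}ᶜ
  {2}  = {1, 3, 4}ᶜ
  {2, 4}  = {1, 3}ᶜ
  {3, 4}  = {1, 2}ᶜ
  {1, 2, 3}  = {1, 2} ∪ {1, 3}
Pass 2: 2 new —
  {4}  = {1, 2, 3}ᶜ
  {1, 2, 4}  = {1, 2} ∪ {2, 4}
Pass 3: +2 →
  {3}  = {1, 2, 4}ᶜ
  {1, 4}  = {4} ∪ {1}
Pass 4: +1 →
  {2, 3}  = {1, 4}ᶜ
Pass 5: closed — nothing new.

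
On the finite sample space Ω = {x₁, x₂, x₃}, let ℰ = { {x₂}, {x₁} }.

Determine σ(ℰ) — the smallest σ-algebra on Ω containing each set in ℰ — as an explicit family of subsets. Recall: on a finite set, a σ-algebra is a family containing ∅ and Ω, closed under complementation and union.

σ(ℰ) = { {}, {x₁}, {x₂}, {x₃}, {x₁,x₂}, {x₁,x₃}, {x₂,x₃}, Ω }

Working:
Begin from { {}, {x₁}, {x₂}, Ω } (that is, ℰ plus ∅ and Ω).
Step 1. New:
  {x₁,x₂}  = {x₂} ∪ {x₁}
  {x₁,x₃}  = {x₂}ᶜ
  {x₂,x₃}  = {x₁}ᶜ
  |family| = 7
Step 2 adds 1:
  {x₃}  = {x₁,x₂}ᶜ
  |family| = 8
Step 3: no new sets; the family is a σ-algebra.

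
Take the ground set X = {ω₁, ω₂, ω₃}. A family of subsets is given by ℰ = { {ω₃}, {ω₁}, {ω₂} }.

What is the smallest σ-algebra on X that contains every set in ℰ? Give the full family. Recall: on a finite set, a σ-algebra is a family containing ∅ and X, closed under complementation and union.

Seed the family with ℰ together with ∅ and X: { ∅, {ω₁}, {ω₂}, {ω₃}, X }.
Step 1: 3 new —
  {ω₁,ω₂}  = {ω₃}ᶜ
  {ω₁,ω₃}  = {ω₂}ᶜ
  {ω₂,ω₃}  = {ω₁}ᶜ
  — 8 sets.
Step 2: closed — nothing new.

σ(ℰ) = { ∅, {ω₁}, {ω₂}, {ω₃}, {ω₁,ω₂}, {ω₁,ω₃}, {ω₂,ω₃}, X }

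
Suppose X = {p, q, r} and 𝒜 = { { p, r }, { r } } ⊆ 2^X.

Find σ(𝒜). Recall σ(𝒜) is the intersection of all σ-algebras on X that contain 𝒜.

σ(𝒜) (8 sets): { {}, { p }, { q }, { r }, { p, q }, { p, r }, { q, r }, X }

Check:
Start: 𝒜 ∪ {∅, X} = { {}, { r }, { p, r }, X }.
Round 1. New:
  { q }  = complement { p, r }
  { p, q }  = complement { r }
  (now 6)
Round 2 (1 new):
  { q, r }  = { r } ∪ { q }
  (now 7)
Round 3 (1 new):
  { p }  = complement { q, r }
  (now 8)
Round 4: no new sets; the family is a σ-algebra.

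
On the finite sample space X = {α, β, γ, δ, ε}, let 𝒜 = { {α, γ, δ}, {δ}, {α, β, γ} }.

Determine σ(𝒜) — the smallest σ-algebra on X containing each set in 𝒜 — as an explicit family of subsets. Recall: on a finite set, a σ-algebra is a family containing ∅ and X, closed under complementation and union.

Seed the family with 𝒜 together with ∅ and X: { ∅, {δ}, {α, β, γ}, {α, γ, δ}, X }.
Step 1. New:
  {β, ε}  = complement {α, γ, δ}
  {δ, ε}  = complement {α, β, γ}
  {α, β, γ, δ}  = {α, γ, δ} ∪ {α, β, γ}
  {α, β, γ, ε}  = complement {δ}
Step 2: 3 new —
  {ε}  = complement {α, β, γ, δ}
  {β, δ, ε}  = {β, ε} ∪ {δ, ε}
  {α, γ, δ, ε}  = {δ, ε} ∪ {α, γ, δ}
Step 3 adds 2:
  {β}  = complement {α, γ, δ, ε}
  {α, γ}  = complement {β, δ, ε}
Step 4: +2 →
  {β, δ}  = {δ} ∪ {β}
  {α, γ, ε}  = {α, γ} ∪ {ε}
After Step 5 the family is unchanged; done.

Therefore σ(𝒜) = { ∅, {β}, {δ}, {ε}, {α, γ}, {β, δ}, {β, ε}, {δ, ε}, {α, β, γ}, {α, γ, δ}, {α, γ, ε}, {β, δ, ε}, {α, β, γ, δ}, {α, β, γ, ε}, {α, γ, δ, ε}, X } (|σ(𝒜)| = 16).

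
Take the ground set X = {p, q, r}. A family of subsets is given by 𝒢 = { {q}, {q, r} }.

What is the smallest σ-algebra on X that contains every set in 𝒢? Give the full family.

Start: 𝒢 ∪ {∅, X} = { ∅, {q}, {q, r}, X }.
Pass 1 adds 2:
  {p}  = {q, r}ᶜ
  {p, r}  = {q}ᶜ
  — 6 sets.
Pass 2: 1 new —
  {p, q}  = {q} ∪ {p}
  — 7 sets.
Pass 3 adds 1:
  {r}  = {p, q}ᶜ
  — 8 sets.
Pass 4 adds nothing — fixpoint reached.

σ(𝒢) = { ∅, {p}, {q}, {r}, {p, q}, {p, r}, {q, r}, X }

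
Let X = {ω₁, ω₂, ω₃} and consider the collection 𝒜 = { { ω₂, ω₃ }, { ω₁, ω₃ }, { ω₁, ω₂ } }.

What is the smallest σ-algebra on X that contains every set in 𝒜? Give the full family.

Begin from { {}, { ω₁, ω₂ }, { ω₁, ω₃ }, { ω₂, ω₃ }, X } (that is, 𝒜 plus ∅ and X).
Round 1. New:
  { ω₁ }  = complement { ω₂, ω₃ }
  { ω₂ }  = complement { ω₁, ω₃ }
  { ω₃ }  = complement { ω₁, ω₂ }
Round 2 adds nothing — fixpoint reached.

Therefore σ(𝒜) = { {}, { ω₁ }, { ω₂ }, { ω₃ }, { ω₁, ω₂ }, { ω₁, ω₃ }, { ω₂, ω₃ }, X } (|σ(𝒜)| = 8).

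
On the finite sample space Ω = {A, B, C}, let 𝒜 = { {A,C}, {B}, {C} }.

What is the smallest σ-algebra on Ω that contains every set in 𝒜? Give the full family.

σ(𝒜) = { {}, {A}, {B}, {C}, {A,B}, {A,C}, {B,C}, Ω }

Derivation:
Initial family (5 sets): { {}, {B}, {C}, {A,C}, Ω }.
Round 1. New:
  {A,B}  = {C}ᶜ
  {B,C}  = {C} ∪ {B}
  (now 7)
Round 2 adds 1:
  {A}  = {B,C}ᶜ
  (now 8)
Round 3: closed — nothing new.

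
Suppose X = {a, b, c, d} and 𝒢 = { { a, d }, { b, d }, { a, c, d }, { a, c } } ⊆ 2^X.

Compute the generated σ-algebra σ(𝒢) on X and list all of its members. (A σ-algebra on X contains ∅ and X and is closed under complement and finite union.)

σ(𝒢) = { {}, { a }, { b }, { c }, { d }, { a, b }, { a, c }, { a, d }, { b, c }, { b, d }, { c, d }, { a, b, c }, { a, b, d }, { a, c, d }, { b, c, d }, X }

Trace:
Seed the family with 𝒢 together with ∅ and X: { {}, { a, c }, { a, d }, { b, d }, { a, c, d }, X }.
Pass 1. New:
  { b }  = X∖{ a, c, d }
  { b, c }  = X∖{ a, d }
  { a, b, d }  = { a, d } ∪ { b, d }
  |family| = 9
Pass 2: +3 →
  { c }  = X∖{ a, b, d }
  { a, b, c }  = { b } ∪ { a, c }
  { b, c, d }  = { b, c } ∪ { b, d }
  |family| = 12
Pass 3 (2 new):
  { a }  = X∖{ b, c, d }
  { d }  = X∖{ a, b, c }
  |family| = 14
Pass 4 adds 2:
  { a, b }  = { b } ∪ { a }
  { c, d }  = { c } ∪ { d }
  |family| = 16
Pass 5: no new sets; the family is a σ-algebra.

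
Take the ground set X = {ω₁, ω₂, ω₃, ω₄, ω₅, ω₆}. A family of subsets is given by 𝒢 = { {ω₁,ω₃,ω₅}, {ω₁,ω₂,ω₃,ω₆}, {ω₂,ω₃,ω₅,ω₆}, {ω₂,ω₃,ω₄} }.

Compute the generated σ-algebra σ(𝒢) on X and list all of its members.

Initial family (6 sets): { {}, {ω₁,ω₃,ω₅}, {ω₂,ω₃,ω₄}, {ω₁,ω₂,ω₃,ω₆}, {ω₂,ω₃,ω₅,ω₆}, X }.
Round 1: +8 →
  {ω₁,ω₄}  = complement {ω₂,ω₃,ω₅,ω₆}
  {ω₄,ω₅}  = complement {ω₁,ω₂,ω₃,ω₆}
  {ω₁,ω₅,ω₆}  = complement {ω₂,ω₃,ω₄}
  {ω₂,ω₄,ω₆}  = complement {ω₁,ω₃,ω₅}
  {ω₁,ω₂,ω₃,ω₄,ω₅}  = {ω₂,ω₃,ω₄} ∪ {ω₁,ω₃,ω₅}
  {ω₁,ω₂,ω₃,ω₄,ω₆}  = {ω₂,ω₃,ω₄} ∪ {ω₁,ω₂,ω₃,ω₆}
  {ω₁,ω₂,ω₃,ω₅,ω₆}  = {ω₁,ω₃,ω₅} ∪ {ω₁,ω₂,ω₃,ω₆}
  {ω₂,ω₃,ω₄,ω₅,ω₆}  = {ω₂,ω₃,ω₄} ∪ {ω₂,ω₃,ω₅,ω₆}
Round 2: 14 new —
  {ω₁}  = complement {ω₂,ω₃,ω₄,ω₅,ω₆}
  {ω₄}  = complement {ω₁,ω₂,ω₃,ω₅,ω₆}
  {ω₅}  = complement {ω₁,ω₂,ω₃,ω₄,ω₆}
  {ω₆}  = complement {ω₁,ω₂,ω₃,ω₄,ω₅}
  {ω₁,ω₄,ω₅}  = {ω₄,ω₅} ∪ {ω₁,ω₄}
  {ω₁,ω₂,ω₃,ω₄}  = {ω₂,ω₃,ω₄} ∪ {ω₁,ω₄}
  {ω₁,ω₂,ω₄,ω₆}  = {ω₂,ω₄,ω₆} ∪ {ω₁,ω₄}
  {ω₁,ω₃,ω₄,ω₅}  = {ω₁,ω₃,ω₅} ∪ {ω₄,ω₅}
  {ω₁,ω₃,ω₅,ω₆}  = {ω₁,ω₃,ω₅} ∪ {ω₁,ω₅,ω₆}
  {ω₁,ω₄,ω₅,ω₆}  = {ω₄,ω₅} ∪ {ω₁,ω₅,ω₆}
  {ω₂,ω₃,ω₄,ω₅}  = {ω₂,ω₃,ω₄} ∪ {ω₄,ω₅}
  {ω₂,ω₃,ω₄,ω₆}  = {ω₂,ω₄,ω₆} ∪ {ω₂,ω₃,ω₄}
  {ω₂,ω₄,ω₅,ω₆}  = {ω₂,ω₄,ω₆} ∪ {ω₄,ω₅}
  {ω₁,ω₂,ω₄,ω₅,ω₆}  = {ω₂,ω₄,ω₆} ∪ {ω₁,ω₅,ω₆}
Round 3 adds 14:
  {ω₃}  = complement {ω₁,ω₂,ω₄,ω₅,ω₆}
  {ω₁,ω₃}  = complement {ω₂,ω₄,ω₅,ω₆}
  {ω₁,ω₅}  = complement {ω₂,ω₃,ω₄,ω₆}
  {ω₁,ω₆}  = complement {ω₂,ω₃,ω₄,ω₅}
  {ω₂,ω₃}  = complement {ω₁,ω₄,ω₅,ω₆}
  {ω₂,ω₄}  = complement {ω₁,ω₃,ω₅,ω₆}
  {ω₂,ω₆}  = complement {ω₁,ω₃,ω₄,ω₅}
  {ω₃,ω₅}  = complement {ω₁,ω₂,ω₄,ω₆}
  {ω₄,ω₆}  = {ω₆} ∪ {ω₄}
  {ω₅,ω₆}  = complement {ω₁,ω₂,ω₃,ω₄}
  {ω₁,ω₄,ω₆}  = {ω₁,ω₄} ∪ {ω₆}
  {ω₂,ω₃,ω₆}  = complement {ω₁,ω₄,ω₅}
  {ω₄,ω₅,ω₆}  = {ω₄,ω₅} ∪ {ω₆}
  {ω₁,ω₃,ω₄,ω₅,ω₆}  = {ω₁,ω₃,ω₅} ∪ {ω₁,ω₄,ω₅,ω₆}
Round 4 (19 new):
  {ω₂}  = complement {ω₁,ω₃,ω₄,ω₅,ω₆}
  {ω₃,ω₄}  = {ω₃} ∪ {ω₄}
  {ω₃,ω₆}  = {ω₃} ∪ {ω₆}
  {ω₁,ω₂,ω₃}  = complement {ω₄,ω₅,ω₆}
  {ω₁,ω₂,ω₄}  = {ω₁} ∪ {ω₂,ω₄}
  {ω₁,ω₂,ω₆}  = {ω₁,ω₆} ∪ {ω₂,ω₆}
  {ω₁,ω₃,ω₄}  = {ω₁,ω₃} ∪ {ω₄}
  {ω₁,ω₃,ω₆}  = {ω₁,ω₆} ∪ {ω₁,ω₃}
  {ω₂,ω₃,ω₅}  = complement {ω₁,ω₄,ω₆}
  {ω₂,ω₄,ω₅}  = {ω₄,ω₅} ∪ {ω₂,ω₄}
  {ω₂,ω₅,ω₆}  = {ω₂,ω₆} ∪ {ω₅,ω₆}
  {ω₃,ω₄,ω₅}  = {ω₄,ω₅} ∪ {ω₃,ω₅}
  {ω₃,ω₄,ω₆}  = {ω₃} ∪ {ω₄,ω₆}
  {ω₃,ω₅,ω₆}  = {ω₃,ω₅} ∪ {ω₅,ω₆}
  {ω₁,ω₂,ω₃,ω₅}  = complement {ω₄,ω₆}
  {ω₁,ω₂,ω₄,ω₅}  = {ω₁,ω₅} ∪ {ω₂,ω₄}
  {ω₁,ω₂,ω₅,ω₆}  = {ω₁,ω₅,ω₆} ∪ {ω₂,ω₆}
  {ω₁,ω₃,ω₄,ω₆}  = {ω₁,ω₃} ∪ {ω₁,ω₄,ω₆}
  {ω₃,ω₄,ω₅,ω₆}  = {ω₃,ω₅} ∪ {ω₄,ω₅,ω₆}
Round 5 (3 new):
  {ω₁,ω₂}  = complement {ω₃,ω₄,ω₅,ω₆}
  {ω₂,ω₅}  = complement {ω₁,ω₃,ω₄,ω₆}
  {ω₁,ω₂,ω₅}  = complement {ω₃,ω₄,ω₆}
Round 6: closed — nothing new.

Therefore σ(𝒢) = { {}, {ω₁}, {ω₂}, {ω₃}, {ω₄}, {ω₅}, {ω₆}, {ω₁,ω₂}, {ω₁,ω₃}, {ω₁,ω₄}, {ω₁,ω₅}, {ω₁,ω₆}, {ω₂,ω₃}, {ω₂,ω₄}, {ω₂,ω₅}, {ω₂,ω₆}, {ω₃,ω₄}, {ω₃,ω₅}, {ω₃,ω₆}, {ω₄,ω₅}, {ω₄,ω₆}, {ω₅,ω₆}, {ω₁,ω₂,ω₃}, {ω₁,ω₂,ω₄}, {ω₁,ω₂,ω₅}, {ω₁,ω₂,ω₆}, {ω₁,ω₃,ω₄}, {ω₁,ω₃,ω₅}, {ω₁,ω₃,ω₆}, {ω₁,ω₄,ω₅}, {ω₁,ω₄,ω₆}, {ω₁,ω₅,ω₆}, {ω₂,ω₃,ω₄}, {ω₂,ω₃,ω₅}, {ω₂,ω₃,ω₆}, {ω₂,ω₄,ω₅}, {ω₂,ω₄,ω₆}, {ω₂,ω₅,ω₆}, {ω₃,ω₄,ω₅}, {ω₃,ω₄,ω₆}, {ω₃,ω₅,ω₆}, {ω₄,ω₅,ω₆}, {ω₁,ω₂,ω₃,ω₄}, {ω₁,ω₂,ω₃,ω₅}, {ω₁,ω₂,ω₃,ω₆}, {ω₁,ω₂,ω₄,ω₅}, {ω₁,ω₂,ω₄,ω₆}, {ω₁,ω₂,ω₅,ω₆}, {ω₁,ω₃,ω₄,ω₅}, {ω₁,ω₃,ω₄,ω₆}, {ω₁,ω₃,ω₅,ω₆}, {ω₁,ω₄,ω₅,ω₆}, {ω₂,ω₃,ω₄,ω₅}, {ω₂,ω₃,ω₄,ω₆}, {ω₂,ω₃,ω₅,ω₆}, {ω₂,ω₄,ω₅,ω₆}, {ω₃,ω₄,ω₅,ω₆}, {ω₁,ω₂,ω₃,ω₄,ω₅}, {ω₁,ω₂,ω₃,ω₄,ω₆}, {ω₁,ω₂,ω₃,ω₅,ω₆}, {ω₁,ω₂,ω₄,ω₅,ω₆}, {ω₁,ω₃,ω₄,ω₅,ω₆}, {ω₂,ω₃,ω₄,ω₅,ω₆}, X } (|σ(𝒢)| = 64).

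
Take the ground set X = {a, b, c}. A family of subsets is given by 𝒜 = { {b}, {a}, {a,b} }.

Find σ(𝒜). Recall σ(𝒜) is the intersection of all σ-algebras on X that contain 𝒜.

Answer: σ(𝒜) = { {}, {a}, {b}, {c}, {a,b}, {a,c}, {b,c}, X }

Check:
Initial family (5 sets): { {}, {a}, {b}, {a,b}, X }.
Step 1: +3 →
  {c}  = {a,b}ᶜ
  {a,c}  = {b}ᶜ
  {b,c}  = {a}ᶜ
  [8 total]
Step 2 adds nothing — fixpoint reached.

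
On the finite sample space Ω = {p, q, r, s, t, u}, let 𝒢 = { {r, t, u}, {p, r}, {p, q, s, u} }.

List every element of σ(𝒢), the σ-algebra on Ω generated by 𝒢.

Seed the family with 𝒢 together with ∅ and Ω: { {}, {p, r}, {r, t, u}, {p, q, s, u}, Ω }.
Pass 1: 5 new —
  {r, t}  = complement {p, q, s, u}
  {p, q, s}  = complement {r, t, u}
  {p, r, t, u}  = {p, r} ∪ {r, t, u}
  {q, s, t, u}  = complement {p, r}
  {p, q, r, s, u}  = {p, q, s, u} ∪ {p, r}
  — 10 sets.
Pass 2: +7 →
  {t}  = complement {p, q, r, s, u}
  {q, s}  = complement {p, r, t, u}
  {p, r, t}  = {p, r} ∪ {r, t}
  {p, q, r, s}  = {p, q, s} ∪ {p, r}
  {p, q, r, s, t}  = {p, q, s} ∪ {r, t}
  {p, q, s, t, u}  = {p, q, s, u} ∪ {q, s, t, u}
  {q, r, s, t, u}  = {q, s, t, u} ∪ {r, t, u}
  — 17 sets.
Pass 3 adds 8:
  {p}  = complement {q, r, s, t, u}
  {r}  = complement {p, q, s, t, u}
  {u}  = complement {p, q, r, s, t}
  {t, u}  = complement {p, q, r, s}
  {q, s, t}  = {q, s} ∪ {t}
  {q, s, u}  = complement {p, r, t}
  {p, q, s, t}  = {p, q, s} ∪ {t}
  {q, r, s, t}  = {r, t} ∪ {q, s}
  — 25 sets.
Pass 4 adds 7:
  {p, t}  = {t} ∪ {p}
  {p, u}  = complement {q, r, s, t}
  {r, u}  = complement {p, q, s, t}
  {p, r, u}  = complement {q, s, t}
  {p, t, u}  = {t, u} ∪ {p}
  {q, r, s}  = {r} ∪ {q, s}
  {q, r, s, u}  = {q, s, u} ∪ {r}
  — 32 sets.
Pass 5 adds nothing — fixpoint reached.

Therefore σ(𝒢) = { {}, {p}, {r}, {t}, {u}, {p, r}, {p, t}, {p, u}, {q, s}, {r, t}, {r, u}, {t, u}, {p, q, s}, {p, r, t}, {p, r, u}, {p, t, u}, {q, r, s}, {q, s, t}, {q, s, u}, {r, t, u}, {p, q, r, s}, {p, q, s, t}, {p, q, s, u}, {p, r, t, u}, {q, r, s, t}, {q, r, s, u}, {q, s, t, u}, {p, q, r, s, t}, {p, q, r, s, u}, {p, q, s, t, u}, {q, r, s, t, u}, Ω } (|σ(𝒢)| = 32).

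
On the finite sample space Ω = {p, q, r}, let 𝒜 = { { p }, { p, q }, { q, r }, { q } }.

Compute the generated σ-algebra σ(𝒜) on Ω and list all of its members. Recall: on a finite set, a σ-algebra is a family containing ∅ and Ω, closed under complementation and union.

Start: 𝒜 ∪ {∅, Ω} = { {}, { p }, { q }, { p, q }, { q, r }, Ω }.
Round 1: +2 →
  { r }  = ᶜ of { p, q }
  { p, r }  = ᶜ of { q }
  |family| = 8
Round 2: already closed under ᶜ and ∪.

Therefore σ(𝒜) = { {}, { p }, { q }, { r }, { p, q }, { p, r }, { q, r }, Ω } (|σ(𝒜)| = 8).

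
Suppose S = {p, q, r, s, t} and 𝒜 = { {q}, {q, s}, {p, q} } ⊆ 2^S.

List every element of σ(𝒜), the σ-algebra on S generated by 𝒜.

|σ(𝒜)| = 16.  σ(𝒜) = { {}, {p}, {q}, {s}, {p, q}, {p, s}, {q, s}, {r, t}, {p, q, s}, {p, r, t}, {q, r, t}, {r, s, t}, {p, q, r, t}, {p, r, s, t}, {q, r, s, t}, S }

Trace:
Begin from { {}, {q}, {p, q}, {q, s}, S } (that is, 𝒜 plus ∅ and S).
Iteration 1 (4 new):
  {p, q, s}  = {p, q} ∪ {q, s}
  {p, r, t}  = {q, s}ᶜ
  {r, s, t}  = {p, q}ᶜ
  {p, r, s, t}  = {q}ᶜ
Iteration 2 (3 new):
  {r, t}  = {p, q, s}ᶜ
  {p, q, r, t}  = {p, q} ∪ {p, r, t}
  {q, r, s, t}  = {r, s, t} ∪ {q}
Iteration 3: 3 new —
  {p}  = {q, r, s, t}ᶜ
  {s}  = {p, q, r, t}ᶜ
  {q, r, t}  = {q} ∪ {r, t}
Iteration 4 (1 new):
  {p, s}  = {q, r, t}ᶜ
After Iteration 5 the family is unchanged; done.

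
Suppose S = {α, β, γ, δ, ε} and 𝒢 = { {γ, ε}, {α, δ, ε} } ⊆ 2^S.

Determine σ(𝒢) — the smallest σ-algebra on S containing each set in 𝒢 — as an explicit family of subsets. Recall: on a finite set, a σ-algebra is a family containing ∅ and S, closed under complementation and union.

Start: 𝒢 ∪ {∅, S} = { {}, {γ, ε}, {α, δ, ε}, S }.
Step 1 (3 new):
  {β, γ}  = ᶜ of {α, δ, ε}
  {α, β, δ}  = ᶜ of {γ, ε}
  {α, γ, δ, ε}  = {γ, ε} ∪ {α, δ, ε}
  (now 7)
Step 2 (4 new):
  {β}  = ᶜ of {α, γ, δ, ε}
  {β, γ, ε}  = {β, γ} ∪ {γ, ε}
  {α, β, γ, δ}  = {β, γ} ∪ {α, β, δ}
  {α, β, δ, ε}  = {α, δ, ε} ∪ {α, β, δ}
  (now 11)
Step 3: 3 new —
  {γ}  = ᶜ of {α, β, δ, ε}
  {ε}  = ᶜ of {α, β, γ, δ}
  {α, δ}  = ᶜ of {β, γ, ε}
  (now 14)
Step 4 adds 2:
  {β, ε}  = {β} ∪ {ε}
  {α, γ, δ}  = {γ} ∪ {α, δ}
  (now 16)
Step 5: stable.

σ(𝒢) = { {}, {β}, {γ}, {ε}, {α, δ}, {β, γ}, {β, ε}, {γ, ε}, {α, β, δ}, {α, γ, δ}, {α, δ, ε}, {β, γ, ε}, {α, β, γ, δ}, {α, β, δ, ε}, {α, γ, δ, ε}, S }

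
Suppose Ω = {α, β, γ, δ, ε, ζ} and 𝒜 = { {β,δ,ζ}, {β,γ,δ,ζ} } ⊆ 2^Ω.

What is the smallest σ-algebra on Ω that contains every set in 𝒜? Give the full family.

σ(𝒜) = { {}, {γ}, {α,ε}, {α,γ,ε}, {β,δ,ζ}, {β,γ,δ,ζ}, {α,β,δ,ε,ζ}, Ω }

Check:
Seed the family with 𝒜 together with ∅ and Ω: { {}, {β,δ,ζ}, {β,γ,δ,ζ}, Ω }.
Round 1 adds 2:
  {α,ε}  = Ω∖{β,γ,δ,ζ}
  {α,γ,ε}  = Ω∖{β,δ,ζ}
  |family| = 6
Round 2 adds 1:
  {α,β,δ,ε,ζ}  = {β,δ,ζ} ∪ {α,ε}
  |family| = 7
Round 3: +1 →
  {γ}  = Ω∖{α,β,δ,ε,ζ}
  |family| = 8
After Round 4 the family is unchanged; done.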